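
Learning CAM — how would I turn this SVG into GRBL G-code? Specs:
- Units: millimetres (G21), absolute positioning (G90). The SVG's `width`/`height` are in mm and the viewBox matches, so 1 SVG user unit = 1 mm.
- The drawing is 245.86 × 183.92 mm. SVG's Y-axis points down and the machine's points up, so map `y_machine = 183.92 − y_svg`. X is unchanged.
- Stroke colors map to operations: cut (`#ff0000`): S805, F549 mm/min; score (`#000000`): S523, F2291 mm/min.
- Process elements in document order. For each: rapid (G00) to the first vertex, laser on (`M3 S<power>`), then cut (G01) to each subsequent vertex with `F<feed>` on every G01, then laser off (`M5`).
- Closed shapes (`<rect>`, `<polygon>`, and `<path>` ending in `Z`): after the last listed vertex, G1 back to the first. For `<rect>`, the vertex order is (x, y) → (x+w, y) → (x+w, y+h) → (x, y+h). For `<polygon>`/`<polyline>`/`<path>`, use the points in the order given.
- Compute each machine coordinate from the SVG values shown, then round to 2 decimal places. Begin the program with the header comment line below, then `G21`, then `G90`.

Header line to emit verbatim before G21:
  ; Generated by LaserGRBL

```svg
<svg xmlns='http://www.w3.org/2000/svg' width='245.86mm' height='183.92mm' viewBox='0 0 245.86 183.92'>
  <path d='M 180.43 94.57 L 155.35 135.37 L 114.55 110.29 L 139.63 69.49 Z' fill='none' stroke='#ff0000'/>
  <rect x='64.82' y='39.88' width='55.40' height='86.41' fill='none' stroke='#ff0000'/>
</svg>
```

1 u = 1 mm; y_m = 183.92 − y.

[1] `<path>` regular polygon, #ff0000→cut S805 F549: (180.43,89.35) → (155.35,48.55) → (114.55,73.63) → (139.63,114.43) → (180.43,89.35) (closed)

[2] `<rect>` rectangle, #ff0000→cut S805 F549: (64.82,144.04) → (120.22,144.04) → (120.22,57.63) → (64.82,57.63) → (64.82,144.04) (closed)

; Generated by LaserGRBL
G21
G90
G00 X180.43 Y89.35
M3 S805
G01 X155.35 Y48.55 F549
G01 X114.55 Y73.63 F549
G01 X139.63 Y114.43 F549
G01 X180.43 Y89.35 F549
M5
G00 X64.82 Y144.04
M3 S805
G01 X120.22 Y144.04 F549
G01 X120.22 Y57.63 F549
G01 X64.82 Y57.63 F549
G01 X64.82 Y144.04 F549
M5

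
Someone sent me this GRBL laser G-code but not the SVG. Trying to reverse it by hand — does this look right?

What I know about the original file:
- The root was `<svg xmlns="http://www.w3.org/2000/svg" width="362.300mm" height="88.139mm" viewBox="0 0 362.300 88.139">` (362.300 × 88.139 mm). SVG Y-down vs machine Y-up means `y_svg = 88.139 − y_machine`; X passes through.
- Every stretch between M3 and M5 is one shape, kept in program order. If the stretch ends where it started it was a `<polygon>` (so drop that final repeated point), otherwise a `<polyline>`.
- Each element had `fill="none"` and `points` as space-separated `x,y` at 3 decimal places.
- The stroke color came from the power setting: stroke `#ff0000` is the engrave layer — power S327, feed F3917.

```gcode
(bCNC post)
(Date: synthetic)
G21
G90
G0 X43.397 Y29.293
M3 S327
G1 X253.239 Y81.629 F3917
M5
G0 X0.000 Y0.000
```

<svg xmlns="http://www.w3.org/2000/svg" width="362.300mm" height="88.139mm" viewBox="0 0 362.300 88.139">
  <polyline points="43.397,58.846 253.239,6.510" fill="none" stroke="#ff0000"/>
</svg>

y_svg = 88.139 − y_m. Every run uses S327, so all elements get stroke `#ff0000` (engrave).

[1] open run; points: 43.397,58.846 253.239,6.510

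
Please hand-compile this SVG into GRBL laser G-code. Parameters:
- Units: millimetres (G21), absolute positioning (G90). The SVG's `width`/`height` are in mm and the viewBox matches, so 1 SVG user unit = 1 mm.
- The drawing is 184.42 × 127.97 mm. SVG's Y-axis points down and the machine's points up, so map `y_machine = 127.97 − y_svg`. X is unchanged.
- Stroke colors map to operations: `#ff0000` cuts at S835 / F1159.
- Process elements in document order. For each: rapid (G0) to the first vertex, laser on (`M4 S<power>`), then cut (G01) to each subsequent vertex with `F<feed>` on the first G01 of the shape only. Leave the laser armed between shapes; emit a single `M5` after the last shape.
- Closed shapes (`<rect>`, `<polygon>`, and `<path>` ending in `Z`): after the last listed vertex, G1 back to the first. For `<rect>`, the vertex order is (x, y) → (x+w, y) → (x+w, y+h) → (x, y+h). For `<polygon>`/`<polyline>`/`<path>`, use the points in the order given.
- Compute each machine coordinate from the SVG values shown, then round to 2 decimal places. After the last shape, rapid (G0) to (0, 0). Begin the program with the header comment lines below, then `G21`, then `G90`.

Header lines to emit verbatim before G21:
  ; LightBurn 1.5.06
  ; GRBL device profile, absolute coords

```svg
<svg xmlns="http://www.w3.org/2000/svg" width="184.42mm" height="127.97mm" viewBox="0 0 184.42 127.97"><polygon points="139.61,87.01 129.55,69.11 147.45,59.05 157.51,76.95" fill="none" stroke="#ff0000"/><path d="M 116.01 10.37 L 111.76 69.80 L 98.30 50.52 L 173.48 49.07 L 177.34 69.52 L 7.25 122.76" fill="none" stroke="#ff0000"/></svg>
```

viewBox `0 0 184.42 127.97` with mm width/height → 1 unit = 1 mm. Flip: y_m = 127.97 − y_svg.

**Shape 1** — `<polygon>` regular polygon, stroke `#ff0000` → cut (S835, F1159). Machine vertices: (139.61,40.96) → (129.55,58.86) → (147.45,68.92) → (157.51,51.02) → (139.61,40.96). Closed: final G1 returns to the first vertex.

**Shape 2** — `<path>` open polyline, stroke `#ff0000` → cut (S835, F1159). Machine vertices: (116.01,117.60) → (111.76,58.17) → (98.30,77.45) → (173.48,78.90) → (177.34,58.45) → (7.25,5.21). Open path.

; LightBurn 1.5.06
; GRBL device profile, absolute coords
G21
G90
G0 X139.61 Y40.96
M4 S835
G01 X129.55 Y58.86 F1159
G01 X147.45 Y68.92
G01 X157.51 Y51.02
G01 X139.61 Y40.96
G0 X116.01 Y117.60
M4 S835
G01 X111.76 Y58.17 F1159
G01 X98.30 Y77.45
G01 X173.48 Y78.90
G01 X177.34 Y58.45
G01 X7.25 Y5.21
M5
G0 X0.00 Y0.00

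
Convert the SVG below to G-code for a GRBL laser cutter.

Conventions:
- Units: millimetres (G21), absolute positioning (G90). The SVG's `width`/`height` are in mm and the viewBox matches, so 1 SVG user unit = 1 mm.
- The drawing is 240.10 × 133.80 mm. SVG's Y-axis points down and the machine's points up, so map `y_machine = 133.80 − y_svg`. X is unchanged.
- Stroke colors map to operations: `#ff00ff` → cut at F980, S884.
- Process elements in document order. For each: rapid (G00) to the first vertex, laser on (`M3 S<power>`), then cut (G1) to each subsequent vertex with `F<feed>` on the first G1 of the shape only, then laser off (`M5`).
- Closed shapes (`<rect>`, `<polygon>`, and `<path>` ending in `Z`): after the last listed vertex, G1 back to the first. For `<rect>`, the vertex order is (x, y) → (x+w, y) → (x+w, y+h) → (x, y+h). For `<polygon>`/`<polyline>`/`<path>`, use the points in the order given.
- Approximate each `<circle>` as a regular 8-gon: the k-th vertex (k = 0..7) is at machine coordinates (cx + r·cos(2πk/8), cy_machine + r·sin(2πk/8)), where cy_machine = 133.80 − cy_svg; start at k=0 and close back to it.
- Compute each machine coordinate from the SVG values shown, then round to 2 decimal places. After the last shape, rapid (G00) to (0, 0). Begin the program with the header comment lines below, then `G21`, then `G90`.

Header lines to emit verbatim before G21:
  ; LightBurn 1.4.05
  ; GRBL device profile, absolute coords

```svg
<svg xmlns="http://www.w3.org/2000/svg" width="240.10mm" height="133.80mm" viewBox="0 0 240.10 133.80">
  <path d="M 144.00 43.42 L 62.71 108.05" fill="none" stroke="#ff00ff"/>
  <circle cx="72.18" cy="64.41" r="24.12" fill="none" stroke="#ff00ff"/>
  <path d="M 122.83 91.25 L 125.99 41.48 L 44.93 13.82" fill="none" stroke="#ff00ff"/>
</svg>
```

; LightBurn 1.4.05
; GRBL device profile, absolute coords
G21
G90
G00 X144.00 Y90.38
M3 S884
G1 X62.71 Y25.75 F980
M5
G00 X96.30 Y69.39
M3 S884
G1 X89.24 Y86.45 F980
G1 X72.18 Y93.51
G1 X55.12 Y86.45
G1 X48.06 Y69.39
G1 X55.12 Y52.33
G1 X72.18 Y45.27
G1 X89.24 Y52.33
G1 X96.30 Y69.39
M5
G00 X122.83 Y42.55
M3 S884
G1 X125.99 Y92.32 F980
G1 X44.93 Y119.98
M5
G00 X0.00 Y0.00

1 u = 1 mm; y_m = 133.80 − y.

[1] `<path>` line segment, #ff00ff→cut S884 F980: (144.00,90.38) → (62.71,25.75)

[2] `<circle>` circle, #ff00ff→cut S884 F980: (96.30,69.39) → (89.24,86.45) → (72.18,93.51) → (55.12,86.45) → (48.06,69.39) → (55.12,52.33) → (72.18,45.27) → (89.24,52.33) → (96.30,69.39) (closed)

[3] `<path>` open polyline, #ff00ff→cut S884 F980: (122.83,42.55) → (125.99,92.32) → (44.93,119.98)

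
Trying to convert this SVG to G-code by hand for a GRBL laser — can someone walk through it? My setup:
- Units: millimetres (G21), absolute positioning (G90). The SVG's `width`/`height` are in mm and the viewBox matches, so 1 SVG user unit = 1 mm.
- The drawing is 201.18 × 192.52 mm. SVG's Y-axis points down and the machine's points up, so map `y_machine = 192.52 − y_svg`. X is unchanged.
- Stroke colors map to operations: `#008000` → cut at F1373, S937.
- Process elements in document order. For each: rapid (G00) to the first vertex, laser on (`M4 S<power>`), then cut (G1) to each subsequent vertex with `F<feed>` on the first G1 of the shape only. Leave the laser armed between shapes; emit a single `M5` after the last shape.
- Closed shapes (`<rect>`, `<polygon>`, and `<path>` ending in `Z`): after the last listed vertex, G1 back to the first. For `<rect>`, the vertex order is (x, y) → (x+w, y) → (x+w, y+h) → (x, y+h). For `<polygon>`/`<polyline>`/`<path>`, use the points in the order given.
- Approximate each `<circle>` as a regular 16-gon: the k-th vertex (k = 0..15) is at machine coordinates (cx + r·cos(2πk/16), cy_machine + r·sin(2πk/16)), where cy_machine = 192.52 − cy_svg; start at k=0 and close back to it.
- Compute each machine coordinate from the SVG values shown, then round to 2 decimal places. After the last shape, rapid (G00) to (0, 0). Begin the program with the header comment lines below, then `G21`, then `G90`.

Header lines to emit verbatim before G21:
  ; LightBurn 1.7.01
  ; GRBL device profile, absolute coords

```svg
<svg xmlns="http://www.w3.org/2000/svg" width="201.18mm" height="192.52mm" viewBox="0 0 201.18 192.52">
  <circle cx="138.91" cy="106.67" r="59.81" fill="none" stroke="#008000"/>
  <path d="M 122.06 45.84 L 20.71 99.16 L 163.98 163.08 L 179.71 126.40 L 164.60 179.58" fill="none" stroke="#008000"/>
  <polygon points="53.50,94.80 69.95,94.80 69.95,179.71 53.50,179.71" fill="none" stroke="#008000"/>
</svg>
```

; LightBurn 1.7.01
; GRBL device profile, absolute coords
G21
G90
G00 X198.72 Y85.85
M4 S937
G1 X194.17 Y108.74 F1373
G1 X181.20 Y128.14
G1 X161.80 Y141.11
G1 X138.91 Y145.66
G1 X116.02 Y141.11
G1 X96.62 Y128.14
G1 X83.65 Y108.74
G1 X79.10 Y85.85
G1 X83.65 Y62.96
G1 X96.62 Y43.56
G1 X116.02 Y30.59
G1 X138.91 Y26.04
G1 X161.80 Y30.59
G1 X181.20 Y43.56
G1 X194.17 Y62.96
G1 X198.72 Y85.85
G00 X122.06 Y146.68
M4 S937
G1 X20.71 Y93.36 F1373
G1 X163.98 Y29.44
G1 X179.71 Y66.12
G1 X164.60 Y12.94
G00 X53.50 Y97.72
M4 S937
G1 X69.95 Y97.72 F1373
G1 X69.95 Y12.81
G1 X53.50 Y12.81
G1 X53.50 Y97.72
M5
G00 X0.00 Y0.00

1 u = 1 mm; y_m = 192.52 − y.

[1] `<circle>` circle, #008000→cut S937 F1373: (198.72,85.85) → (194.17,108.74) → (181.20,128.14) → (161.80,141.11) → (138.91,145.66) → (116.02,141.11) → (96.62,128.14) → (83.65,108.74) → (79.10,85.85) → (83.65,62.96) → (96.62,43.56) → (116.02,30.59) → (138.91,26.04) → (161.80,30.59) → (181.20,43.56) → (194.17,62.96) → (198.72,85.85) (closed)

[2] `<path>` open polyline, #008000→cut S937 F1373: (122.06,146.68) → (20.71,93.36) → (163.98,29.44) → (179.71,66.12) → (164.60,12.94)

[3] `<polygon>` rectangle, #008000→cut S937 F1373: (53.50,97.72) → (69.95,97.72) → (69.95,12.81) → (53.50,12.81) → (53.50,97.72) (closed)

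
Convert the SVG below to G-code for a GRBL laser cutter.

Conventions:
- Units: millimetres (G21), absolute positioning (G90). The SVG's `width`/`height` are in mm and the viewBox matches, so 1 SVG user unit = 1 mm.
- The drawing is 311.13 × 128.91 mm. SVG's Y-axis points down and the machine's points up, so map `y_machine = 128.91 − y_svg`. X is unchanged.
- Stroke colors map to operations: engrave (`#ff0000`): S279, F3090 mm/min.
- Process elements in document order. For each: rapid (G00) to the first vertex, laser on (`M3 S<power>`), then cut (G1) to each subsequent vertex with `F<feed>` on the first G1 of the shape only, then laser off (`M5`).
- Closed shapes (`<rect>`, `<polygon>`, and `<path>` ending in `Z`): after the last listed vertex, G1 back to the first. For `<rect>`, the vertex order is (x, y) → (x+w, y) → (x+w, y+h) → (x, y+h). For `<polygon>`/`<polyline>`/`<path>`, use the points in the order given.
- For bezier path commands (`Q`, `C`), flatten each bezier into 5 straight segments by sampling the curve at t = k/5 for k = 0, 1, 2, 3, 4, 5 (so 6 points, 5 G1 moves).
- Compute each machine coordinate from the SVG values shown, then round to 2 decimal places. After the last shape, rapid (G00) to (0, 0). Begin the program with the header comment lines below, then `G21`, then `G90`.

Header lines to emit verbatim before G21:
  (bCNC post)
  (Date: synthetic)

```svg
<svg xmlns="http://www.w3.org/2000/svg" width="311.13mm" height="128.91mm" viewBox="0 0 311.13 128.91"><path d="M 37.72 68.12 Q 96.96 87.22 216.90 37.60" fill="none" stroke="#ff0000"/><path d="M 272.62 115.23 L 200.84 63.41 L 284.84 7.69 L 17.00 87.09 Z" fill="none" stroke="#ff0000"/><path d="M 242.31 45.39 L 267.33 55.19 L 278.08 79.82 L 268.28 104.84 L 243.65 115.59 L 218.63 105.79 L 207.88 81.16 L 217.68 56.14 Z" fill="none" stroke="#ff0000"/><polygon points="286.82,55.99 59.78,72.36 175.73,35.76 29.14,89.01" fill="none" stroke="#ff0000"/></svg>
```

viewBox `0 0 311.13 128.91` with mm width/height → 1 unit = 1 mm. Flip: y_m = 128.91 − y_svg.

**Shape 1** — `<path>` quadratic bezier, stroke `#ff0000` → engrave (S279, F3090). Control points (SVG): P0=(37.72,68.12), P1=(96.96,87.22), P2=(216.90,37.60); sampled at t=k/5. Machine vertices: (37.72,60.79) → (63.84,55.90) → (94.82,56.51) → (130.66,62.61) → (171.35,74.21) → (216.90,91.31). Open path.

**Shape 2** — `<path>` closed polygon, stroke `#ff0000` → engrave (S279, F3090). Machine vertices: (272.62,13.68) → (200.84,65.50) → (284.84,121.22) → (17.00,41.82) → (272.62,13.68). Closed: final G1 returns to the first vertex.

**Shape 3** — `<path>` regular polygon, stroke `#ff0000` → engrave (S279, F3090). Machine vertices: (242.31,83.52) → (267.33,73.72) → (278.08,49.09) → (268.28,24.07) → (243.65,13.32) → (218.63,23.12) → (207.88,47.75) → (217.68,72.77) → (242.31,83.52). Closed: final G1 returns to the first vertex.

**Shape 4** — `<polygon>` closed polygon, stroke `#ff0000` → engrave (S279, F3090). Machine vertices: (286.82,72.92) → (59.78,56.55) → (175.73,93.15) → (29.14,39.90) → (286.82,72.92). Closed: final G1 returns to the first vertex.

(bCNC post)
(Date: synthetic)
G21
G90
G00 X37.72 Y60.79
M3 S279
G1 X63.84 Y55.90 F3090
G1 X94.82 Y56.51
G1 X130.66 Y62.61
G1 X171.35 Y74.21
G1 X216.90 Y91.31
M5
G00 X272.62 Y13.68
M3 S279
G1 X200.84 Y65.50 F3090
G1 X284.84 Y121.22
G1 X17.00 Y41.82
G1 X272.62 Y13.68
M5
G00 X242.31 Y83.52
M3 S279
G1 X267.33 Y73.72 F3090
G1 X278.08 Y49.09
G1 X268.28 Y24.07
G1 X243.65 Y13.32
G1 X218.63 Y23.12
G1 X207.88 Y47.75
G1 X217.68 Y72.77
G1 X242.31 Y83.52
M5
G00 X286.82 Y72.92
M3 S279
G1 X59.78 Y56.55 F3090
G1 X175.73 Y93.15
G1 X29.14 Y39.90
G1 X286.82 Y72.92
M5
G00 X0.00 Y0.00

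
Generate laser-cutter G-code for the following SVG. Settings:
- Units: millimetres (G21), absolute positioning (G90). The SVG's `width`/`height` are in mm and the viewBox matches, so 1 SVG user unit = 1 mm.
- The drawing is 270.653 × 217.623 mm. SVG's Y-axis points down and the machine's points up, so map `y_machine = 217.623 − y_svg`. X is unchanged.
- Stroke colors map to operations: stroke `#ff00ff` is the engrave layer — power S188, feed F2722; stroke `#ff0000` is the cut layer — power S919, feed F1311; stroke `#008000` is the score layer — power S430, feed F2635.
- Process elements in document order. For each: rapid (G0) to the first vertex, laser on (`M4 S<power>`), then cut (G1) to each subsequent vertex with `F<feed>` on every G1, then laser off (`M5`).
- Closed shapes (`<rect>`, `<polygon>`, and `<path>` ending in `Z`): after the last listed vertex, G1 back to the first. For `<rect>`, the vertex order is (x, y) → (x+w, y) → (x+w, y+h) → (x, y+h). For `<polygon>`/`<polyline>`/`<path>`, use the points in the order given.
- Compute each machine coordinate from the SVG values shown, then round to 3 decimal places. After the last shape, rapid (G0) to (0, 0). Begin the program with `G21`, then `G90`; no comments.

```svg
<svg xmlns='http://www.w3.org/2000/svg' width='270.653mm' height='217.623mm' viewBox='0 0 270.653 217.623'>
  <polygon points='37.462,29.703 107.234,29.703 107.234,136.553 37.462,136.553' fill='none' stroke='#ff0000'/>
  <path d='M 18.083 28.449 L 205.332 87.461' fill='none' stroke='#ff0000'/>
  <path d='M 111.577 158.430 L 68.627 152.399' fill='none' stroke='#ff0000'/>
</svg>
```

1 u = 1 mm; y_m = 217.623 − y.

[1] `<polygon>` rectangle, #ff0000→cut S919 F1311: (37.462,187.920) → (107.234,187.920) → (107.234,81.070) → (37.462,81.070) → (37.462,187.920) (closed)

[2] `<path>` line segment, #ff0000→cut S919 F1311: (18.083,189.174) → (205.332,130.162)

[3] `<path>` line segment, #ff0000→cut S919 F1311: (111.577,59.193) → (68.627,65.224)

G21
G90
G0 X37.462 Y187.920
M4 S919
G1 X107.234 Y187.920 F1311
G1 X107.234 Y81.070 F1311
G1 X37.462 Y81.070 F1311
G1 X37.462 Y187.920 F1311
M5
G0 X18.083 Y189.174
M4 S919
G1 X205.332 Y130.162 F1311
M5
G0 X111.577 Y59.193
M4 S919
G1 X68.627 Y65.224 F1311
M5
G0 X0.000 Y0.000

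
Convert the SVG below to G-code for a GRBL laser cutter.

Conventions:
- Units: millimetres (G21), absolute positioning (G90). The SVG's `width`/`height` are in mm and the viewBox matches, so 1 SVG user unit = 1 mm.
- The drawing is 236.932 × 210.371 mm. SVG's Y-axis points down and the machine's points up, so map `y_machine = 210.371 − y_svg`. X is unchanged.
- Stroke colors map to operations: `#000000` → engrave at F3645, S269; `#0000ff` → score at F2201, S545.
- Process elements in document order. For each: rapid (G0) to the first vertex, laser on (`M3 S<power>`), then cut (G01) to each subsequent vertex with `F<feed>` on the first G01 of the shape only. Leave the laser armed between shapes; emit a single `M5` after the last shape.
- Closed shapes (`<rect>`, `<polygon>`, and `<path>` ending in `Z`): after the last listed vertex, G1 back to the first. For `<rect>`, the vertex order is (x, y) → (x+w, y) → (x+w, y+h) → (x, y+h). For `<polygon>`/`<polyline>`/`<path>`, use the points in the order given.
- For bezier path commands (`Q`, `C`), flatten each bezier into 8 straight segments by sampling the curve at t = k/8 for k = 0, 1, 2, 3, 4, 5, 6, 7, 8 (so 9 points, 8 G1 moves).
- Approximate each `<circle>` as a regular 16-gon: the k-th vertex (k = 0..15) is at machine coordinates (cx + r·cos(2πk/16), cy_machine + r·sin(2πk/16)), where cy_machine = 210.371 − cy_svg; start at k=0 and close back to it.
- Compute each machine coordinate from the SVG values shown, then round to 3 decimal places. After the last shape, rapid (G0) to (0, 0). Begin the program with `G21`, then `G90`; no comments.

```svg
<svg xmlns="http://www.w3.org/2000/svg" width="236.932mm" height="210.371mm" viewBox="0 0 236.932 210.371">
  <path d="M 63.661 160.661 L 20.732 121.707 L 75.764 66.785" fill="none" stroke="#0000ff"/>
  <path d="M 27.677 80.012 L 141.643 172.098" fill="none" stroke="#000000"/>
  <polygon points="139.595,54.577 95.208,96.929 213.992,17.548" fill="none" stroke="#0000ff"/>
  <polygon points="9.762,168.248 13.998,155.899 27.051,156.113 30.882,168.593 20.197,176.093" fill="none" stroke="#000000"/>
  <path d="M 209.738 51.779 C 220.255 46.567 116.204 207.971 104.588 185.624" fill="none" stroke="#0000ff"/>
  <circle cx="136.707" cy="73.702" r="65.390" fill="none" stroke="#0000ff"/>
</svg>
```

1 u = 1 mm; y_m = 210.371 − y.

[1] `<path>` open polyline, #0000ff→score S545 F2201: (63.661,49.710) → (20.732,88.664) → (75.764,143.586)

[2] `<path>` line segment, #000000→engrave S269 F3645: (27.677,130.359) → (141.643,38.273)

[3] `<polygon>` closed polygon, #0000ff→score S545 F2201: (139.595,155.794) → (95.208,113.442) → (213.992,192.823) → (139.595,155.794) (closed)

[4] `<polygon>` regular polygon, #000000→engrave S269 F3645: (9.762,42.123) → (13.998,54.472) → (27.051,54.258) → (30.882,41.778) → (20.197,34.278) → (9.762,42.123) (closed)

[5] `<path>` cubic bezier, #0000ff→score S545 F2201: (209.738,158.592) → (208.716,153.421) → (199.379,136.735) → (184.152,112.641) → (165.463,85.244) → (145.736,58.650) → (127.397,36.966) → (112.873,24.296) → (104.588,24.747)

[6] `<circle>` circle, #0000ff→score S545 F2201: (202.097,136.669) → (197.119,161.693) → (182.945,182.907) → (161.731,197.081) → (136.707,202.059) → (111.683,197.081) → (90.469,182.907) → (76.295,161.693) → (71.317,136.669) → (76.295,111.645) → (90.469,90.431) → (111.683,76.257) → (136.707,71.279) → (161.731,76.257) → (182.945,90.431) → (197.119,111.645) → (202.097,136.669) (closed)

G21
G90
G0 X63.661 Y49.710
M3 S545
G01 X20.732 Y88.664 F2201
G01 X75.764 Y143.586
G0 X27.677 Y130.359
M3 S269
G01 X141.643 Y38.273 F3645
G0 X139.595 Y155.794
M3 S545
G01 X95.208 Y113.442 F2201
G01 X213.992 Y192.823
G01 X139.595 Y155.794
G0 X9.762 Y42.123
M3 S269
G01 X13.998 Y54.472 F3645
G01 X27.051 Y54.258
G01 X30.882 Y41.778
G01 X20.197 Y34.278
G01 X9.762 Y42.123
G0 X209.738 Y158.592
M3 S545
G01 X208.716 Y153.421 F2201
G01 X199.379 Y136.735
G01 X184.152 Y112.641
G01 X165.463 Y85.244
G01 X145.736 Y58.650
G01 X127.397 Y36.966
G01 X112.873 Y24.296
G01 X104.588 Y24.747
G0 X202.097 Y136.669
M3 S545
G01 X197.119 Y161.693 F2201
G01 X182.945 Y182.907
G01 X161.731 Y197.081
G01 X136.707 Y202.059
G01 X111.683 Y197.081
G01 X90.469 Y182.907
G01 X76.295 Y161.693
G01 X71.317 Y136.669
G01 X76.295 Y111.645
G01 X90.469 Y90.431
G01 X111.683 Y76.257
G01 X136.707 Y71.279
G01 X161.731 Y76.257
G01 X182.945 Y90.431
G01 X197.119 Y111.645
G01 X202.097 Y136.669
M5
G0 X0.000 Y0.000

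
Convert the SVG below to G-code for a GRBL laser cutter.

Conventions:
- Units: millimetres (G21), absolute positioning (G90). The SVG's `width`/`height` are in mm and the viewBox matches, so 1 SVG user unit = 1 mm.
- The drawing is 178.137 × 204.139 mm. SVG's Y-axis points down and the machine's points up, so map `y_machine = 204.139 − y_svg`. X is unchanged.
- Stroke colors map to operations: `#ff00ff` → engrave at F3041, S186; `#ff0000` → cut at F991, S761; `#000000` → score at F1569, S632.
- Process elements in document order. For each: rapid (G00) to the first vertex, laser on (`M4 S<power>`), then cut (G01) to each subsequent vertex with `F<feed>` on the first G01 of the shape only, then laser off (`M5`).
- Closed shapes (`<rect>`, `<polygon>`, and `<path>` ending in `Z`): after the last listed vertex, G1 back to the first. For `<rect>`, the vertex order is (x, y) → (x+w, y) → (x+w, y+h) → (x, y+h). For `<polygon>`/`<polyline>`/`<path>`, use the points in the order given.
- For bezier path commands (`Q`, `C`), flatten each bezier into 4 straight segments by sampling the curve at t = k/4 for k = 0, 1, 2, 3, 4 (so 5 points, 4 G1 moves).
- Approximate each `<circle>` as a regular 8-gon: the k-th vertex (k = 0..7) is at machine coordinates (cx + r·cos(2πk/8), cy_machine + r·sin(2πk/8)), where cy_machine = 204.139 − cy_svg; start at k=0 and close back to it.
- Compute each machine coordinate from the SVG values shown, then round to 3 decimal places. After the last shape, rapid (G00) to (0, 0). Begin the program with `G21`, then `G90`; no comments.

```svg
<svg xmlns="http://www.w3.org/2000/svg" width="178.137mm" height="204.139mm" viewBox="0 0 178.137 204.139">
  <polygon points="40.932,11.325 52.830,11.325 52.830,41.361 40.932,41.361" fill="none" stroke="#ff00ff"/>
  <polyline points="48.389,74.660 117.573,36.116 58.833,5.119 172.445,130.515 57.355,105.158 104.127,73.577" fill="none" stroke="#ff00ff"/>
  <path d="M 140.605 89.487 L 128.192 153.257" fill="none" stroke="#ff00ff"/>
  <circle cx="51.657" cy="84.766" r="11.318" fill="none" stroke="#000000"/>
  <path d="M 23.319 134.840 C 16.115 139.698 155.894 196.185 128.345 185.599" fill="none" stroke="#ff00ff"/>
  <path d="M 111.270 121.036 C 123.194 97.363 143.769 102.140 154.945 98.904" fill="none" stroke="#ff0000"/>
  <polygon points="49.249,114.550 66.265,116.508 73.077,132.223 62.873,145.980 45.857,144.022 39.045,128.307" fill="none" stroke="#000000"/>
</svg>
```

1 u = 1 mm; y_m = 204.139 − y.

[1] `<polygon>` rectangle, #ff00ff→engrave S186 F3041: (40.932,192.814) → (52.830,192.814) → (52.830,162.778) → (40.932,162.778) → (40.932,192.814) (closed)

[2] `<polyline>` open polyline, #ff00ff→engrave S186 F3041: (48.389,129.479) → (117.573,168.023) → (58.833,199.020) → (172.445,73.624) → (57.355,98.981) → (104.127,130.562)

[3] `<path>` line segment, #ff00ff→engrave S186 F3041: (140.605,114.652) → (128.192,50.882)

[4] `<circle>` circle, #000000→score S632 F1569: (62.975,119.373) → (59.660,127.376) → (51.657,130.691) → (43.654,127.376) → (40.339,119.373) → (43.654,111.370) → (51.657,108.055) → (59.660,111.370) → (62.975,119.373) (closed)

[5] `<path>` cubic bezier, #ff00ff→engrave S186 F3041: (23.319,69.299) → (40.564,57.830) → (83.461,38.128) → (122.544,21.322) → (128.345,18.540)

[6] `<path>` cubic bezier, #ff0000→cut S761 F991: (111.270,83.103) → (121.553,96.093) → (133.388,101.833) → (145.083,103.741) → (154.945,105.235)

[7] `<polygon>` regular polygon, #000000→score S632 F1569: (49.249,89.589) → (66.265,87.631) → (73.077,71.916) → (62.873,58.159) → (45.857,60.117) → (39.045,75.832) → (49.249,89.589) (closed)

G21
G90
G00 X40.932 Y192.814
M4 S186
G01 X52.830 Y192.814 F3041
G01 X52.830 Y162.778
G01 X40.932 Y162.778
G01 X40.932 Y192.814
M5
G00 X48.389 Y129.479
M4 S186
G01 X117.573 Y168.023 F3041
G01 X58.833 Y199.020
G01 X172.445 Y73.624
G01 X57.355 Y98.981
G01 X104.127 Y130.562
M5
G00 X140.605 Y114.652
M4 S186
G01 X128.192 Y50.882 F3041
M5
G00 X62.975 Y119.373
M4 S632
G01 X59.660 Y127.376 F1569
G01 X51.657 Y130.691
G01 X43.654 Y127.376
G01 X40.339 Y119.373
G01 X43.654 Y111.370
G01 X51.657 Y108.055
G01 X59.660 Y111.370
G01 X62.975 Y119.373
M5
G00 X23.319 Y69.299
M4 S186
G01 X40.564 Y57.830 F3041
G01 X83.461 Y38.128
G01 X122.544 Y21.322
G01 X128.345 Y18.540
M5
G00 X111.270 Y83.103
M4 S761
G01 X121.553 Y96.093 F991
G01 X133.388 Y101.833
G01 X145.083 Y103.741
G01 X154.945 Y105.235
M5
G00 X49.249 Y89.589
M4 S632
G01 X66.265 Y87.631 F1569
G01 X73.077 Y71.916
G01 X62.873 Y58.159
G01 X45.857 Y60.117
G01 X39.045 Y75.832
G01 X49.249 Y89.589
M5
G00 X0.000 Y0.000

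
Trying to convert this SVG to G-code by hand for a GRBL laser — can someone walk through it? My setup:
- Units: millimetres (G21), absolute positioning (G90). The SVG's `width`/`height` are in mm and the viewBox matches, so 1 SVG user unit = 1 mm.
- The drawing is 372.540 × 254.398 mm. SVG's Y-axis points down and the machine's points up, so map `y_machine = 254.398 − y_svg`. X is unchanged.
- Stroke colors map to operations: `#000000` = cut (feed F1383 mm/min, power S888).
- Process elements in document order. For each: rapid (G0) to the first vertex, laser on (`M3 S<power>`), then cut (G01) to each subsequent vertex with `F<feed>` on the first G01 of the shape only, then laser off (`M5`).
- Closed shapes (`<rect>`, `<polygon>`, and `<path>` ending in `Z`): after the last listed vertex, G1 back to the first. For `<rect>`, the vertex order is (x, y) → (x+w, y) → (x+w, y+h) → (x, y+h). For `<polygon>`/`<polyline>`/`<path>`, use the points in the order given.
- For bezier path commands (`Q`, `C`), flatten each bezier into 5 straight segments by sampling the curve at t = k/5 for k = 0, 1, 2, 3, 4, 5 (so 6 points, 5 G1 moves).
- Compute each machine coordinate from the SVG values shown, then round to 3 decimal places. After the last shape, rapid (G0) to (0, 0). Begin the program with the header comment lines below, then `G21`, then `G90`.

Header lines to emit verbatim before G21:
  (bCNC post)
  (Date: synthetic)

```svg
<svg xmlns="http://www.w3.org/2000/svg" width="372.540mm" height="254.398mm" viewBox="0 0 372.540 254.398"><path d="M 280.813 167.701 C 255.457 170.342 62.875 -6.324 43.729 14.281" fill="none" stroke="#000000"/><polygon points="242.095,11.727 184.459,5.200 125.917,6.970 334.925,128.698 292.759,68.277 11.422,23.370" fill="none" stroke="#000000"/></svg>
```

(bCNC post)
(Date: synthetic)
G21
G90
G0 X280.813 Y86.697
M3 S888
G01 X248.258 Y103.617 F1383
G01 X191.920 Y145.494
G01 X128.151 Y194.254
G01 X73.304 Y231.820
G01 X43.729 Y240.117
M5
G0 X242.095 Y242.671
M3 S888
G01 X184.459 Y249.198 F1383
G01 X125.917 Y247.428
G01 X334.925 Y125.700
G01 X292.759 Y186.121
G01 X11.422 Y231.028
G01 X242.095 Y242.671
M5
G0 X0.000 Y0.000

Since the viewBox matches the mm dimensions, user units are millimetres directly. The only transform is the Y-flip y_m = 254.398 − y_svg.

Shape 1 is a cubic bezier drawn with `<path>`. Its stroke #000000 means cut at S888, F1383. After flipping Y the toolpath is (280.813,86.697) → (248.258,103.617) → (191.920,145.494) → (128.151,194.254) → (73.304,231.820) → (43.729,240.117).

Shape 2 is a closed polygon drawn with `<polygon>`. Its stroke #000000 means cut at S888, F1383. After flipping Y the toolpath is (242.095,242.671) → (184.459,249.198) → (125.917,247.428) → (334.925,125.700) → (292.759,186.121) → (11.422,231.028) → (242.095,242.671), returning to the start.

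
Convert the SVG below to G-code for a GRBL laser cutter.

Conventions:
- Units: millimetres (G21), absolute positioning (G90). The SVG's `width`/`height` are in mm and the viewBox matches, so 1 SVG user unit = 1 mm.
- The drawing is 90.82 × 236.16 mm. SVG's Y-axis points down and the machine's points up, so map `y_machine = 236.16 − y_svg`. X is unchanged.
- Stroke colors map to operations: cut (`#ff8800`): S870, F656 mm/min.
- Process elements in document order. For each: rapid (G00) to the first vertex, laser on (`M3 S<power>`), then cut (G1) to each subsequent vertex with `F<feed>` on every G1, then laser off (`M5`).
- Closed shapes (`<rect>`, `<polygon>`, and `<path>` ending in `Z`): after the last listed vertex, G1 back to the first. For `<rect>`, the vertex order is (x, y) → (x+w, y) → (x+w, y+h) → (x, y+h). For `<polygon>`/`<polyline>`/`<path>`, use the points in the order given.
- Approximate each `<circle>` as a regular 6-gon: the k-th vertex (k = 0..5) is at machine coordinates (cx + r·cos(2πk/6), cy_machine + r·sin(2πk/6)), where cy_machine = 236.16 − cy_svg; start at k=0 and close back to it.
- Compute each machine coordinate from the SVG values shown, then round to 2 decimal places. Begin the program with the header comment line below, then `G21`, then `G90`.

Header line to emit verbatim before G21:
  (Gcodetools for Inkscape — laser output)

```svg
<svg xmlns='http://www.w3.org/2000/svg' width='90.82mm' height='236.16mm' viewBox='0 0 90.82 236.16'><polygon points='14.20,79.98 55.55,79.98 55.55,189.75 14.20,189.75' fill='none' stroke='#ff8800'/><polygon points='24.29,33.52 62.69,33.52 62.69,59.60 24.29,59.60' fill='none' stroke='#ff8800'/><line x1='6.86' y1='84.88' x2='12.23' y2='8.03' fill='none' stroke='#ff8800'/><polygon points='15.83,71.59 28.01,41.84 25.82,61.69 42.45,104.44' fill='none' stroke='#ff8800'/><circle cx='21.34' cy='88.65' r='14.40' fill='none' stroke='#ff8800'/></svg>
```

Since the viewBox matches the mm dimensions, user units are millimetres directly. The only transform is the Y-flip y_m = 236.16 − y_svg.

Shape 1 is a rectangle drawn with `<polygon>`. Its stroke #ff8800 means cut at S870, F656. After flipping Y the toolpath is (14.20,156.18) → (55.55,156.18) → (55.55,46.41) → (14.20,46.41) → (14.20,156.18), returning to the start.

Shape 2 is a rectangle drawn with `<polygon>`. Its stroke #ff8800 means cut at S870, F656. After flipping Y the toolpath is (24.29,202.64) → (62.69,202.64) → (62.69,176.56) → (24.29,176.56) → (24.29,202.64), returning to the start.

Shape 3 is a line segment drawn with `<line>`. Its stroke #ff8800 means cut at S870, F656. After flipping Y the toolpath is (6.86,151.28) → (12.23,228.13).

Shape 4 is a closed polygon drawn with `<polygon>`. Its stroke #ff8800 means cut at S870, F656. After flipping Y the toolpath is (15.83,164.57) → (28.01,194.32) → (25.82,174.47) → (42.45,131.72) → (15.83,164.57), returning to the start.

Shape 5 is a circle drawn with `<circle>`. Its stroke #ff8800 means cut at S870, F656. After flipping Y the toolpath is (35.74,147.51) → (28.54,159.98) → (14.14,159.98) → (6.94,147.51) → (14.14,135.04) → (28.54,135.04) → (35.74,147.51), returning to the start.

(Gcodetools for Inkscape — laser output)
G21
G90
G00 X14.20 Y156.18
M3 S870
G1 X55.55 Y156.18 F656
G1 X55.55 Y46.41 F656
G1 X14.20 Y46.41 F656
G1 X14.20 Y156.18 F656
M5
G00 X24.29 Y202.64
M3 S870
G1 X62.69 Y202.64 F656
G1 X62.69 Y176.56 F656
G1 X24.29 Y176.56 F656
G1 X24.29 Y202.64 F656
M5
G00 X6.86 Y151.28
M3 S870
G1 X12.23 Y228.13 F656
M5
G00 X15.83 Y164.57
M3 S870
G1 X28.01 Y194.32 F656
G1 X25.82 Y174.47 F656
G1 X42.45 Y131.72 F656
G1 X15.83 Y164.57 F656
M5
G00 X35.74 Y147.51
M3 S870
G1 X28.54 Y159.98 F656
G1 X14.14 Y159.98 F656
G1 X6.94 Y147.51 F656
G1 X14.14 Y135.04 F656
G1 X28.54 Y135.04 F656
G1 X35.74 Y147.51 F656
M5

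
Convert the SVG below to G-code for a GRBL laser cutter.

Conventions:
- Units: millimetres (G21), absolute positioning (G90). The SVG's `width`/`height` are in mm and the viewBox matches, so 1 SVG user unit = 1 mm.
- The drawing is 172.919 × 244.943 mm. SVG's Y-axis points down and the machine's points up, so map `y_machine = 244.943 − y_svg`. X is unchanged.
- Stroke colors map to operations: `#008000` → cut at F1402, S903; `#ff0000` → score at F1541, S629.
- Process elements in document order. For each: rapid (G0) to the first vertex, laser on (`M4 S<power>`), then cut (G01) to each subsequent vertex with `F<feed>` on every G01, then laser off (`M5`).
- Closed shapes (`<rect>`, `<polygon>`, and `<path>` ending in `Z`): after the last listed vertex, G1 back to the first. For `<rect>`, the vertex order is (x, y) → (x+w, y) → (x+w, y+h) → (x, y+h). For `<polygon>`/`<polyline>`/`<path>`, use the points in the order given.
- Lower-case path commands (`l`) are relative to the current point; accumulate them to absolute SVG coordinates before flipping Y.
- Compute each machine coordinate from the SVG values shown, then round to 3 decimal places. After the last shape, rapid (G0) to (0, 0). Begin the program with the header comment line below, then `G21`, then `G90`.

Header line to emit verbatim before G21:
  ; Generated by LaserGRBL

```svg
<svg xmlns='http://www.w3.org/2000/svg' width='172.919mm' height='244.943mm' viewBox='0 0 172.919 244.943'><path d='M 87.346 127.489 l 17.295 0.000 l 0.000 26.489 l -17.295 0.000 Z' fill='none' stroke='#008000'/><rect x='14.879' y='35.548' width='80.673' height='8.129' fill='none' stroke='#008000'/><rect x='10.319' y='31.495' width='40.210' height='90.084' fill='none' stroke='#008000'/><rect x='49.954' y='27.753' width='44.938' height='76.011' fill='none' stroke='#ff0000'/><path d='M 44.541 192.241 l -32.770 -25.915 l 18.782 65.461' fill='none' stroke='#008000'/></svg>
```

1 u = 1 mm; y_m = 244.943 − y.

[1] `<path>` rectangle, #008000→cut S903 F1402: (87.346,117.454) → (104.641,117.454) → (104.641,90.965) → (87.346,90.965) → (87.346,117.454) (closed)

[2] `<rect>` rectangle, #008000→cut S903 F1402: (14.879,209.395) → (95.552,209.395) → (95.552,201.266) → (14.879,201.266) → (14.879,209.395) (closed)

[3] `<rect>` rectangle, #008000→cut S903 F1402: (10.319,213.448) → (50.529,213.448) → (50.529,123.364) → (10.319,123.364) → (10.319,213.448) (closed)

[4] `<rect>` rectangle, #ff0000→score S629 F1541: (49.954,217.190) → (94.892,217.190) → (94.892,141.179) → (49.954,141.179) → (49.954,217.190) (closed)

[5] `<path>` open polyline, #008000→cut S903 F1402: (44.541,52.702) → (11.771,78.617) → (30.553,13.156)

; Generated by LaserGRBL
G21
G90
G0 X87.346 Y117.454
M4 S903
G01 X104.641 Y117.454 F1402
G01 X104.641 Y90.965 F1402
G01 X87.346 Y90.965 F1402
G01 X87.346 Y117.454 F1402
M5
G0 X14.879 Y209.395
M4 S903
G01 X95.552 Y209.395 F1402
G01 X95.552 Y201.266 F1402
G01 X14.879 Y201.266 F1402
G01 X14.879 Y209.395 F1402
M5
G0 X10.319 Y213.448
M4 S903
G01 X50.529 Y213.448 F1402
G01 X50.529 Y123.364 F1402
G01 X10.319 Y123.364 F1402
G01 X10.319 Y213.448 F1402
M5
G0 X49.954 Y217.190
M4 S629
G01 X94.892 Y217.190 F1541
G01 X94.892 Y141.179 F1541
G01 X49.954 Y141.179 F1541
G01 X49.954 Y217.190 F1541
M5
G0 X44.541 Y52.702
M4 S903
G01 X11.771 Y78.617 F1402
G01 X30.553 Y13.156 F1402
M5
G0 X0.000 Y0.000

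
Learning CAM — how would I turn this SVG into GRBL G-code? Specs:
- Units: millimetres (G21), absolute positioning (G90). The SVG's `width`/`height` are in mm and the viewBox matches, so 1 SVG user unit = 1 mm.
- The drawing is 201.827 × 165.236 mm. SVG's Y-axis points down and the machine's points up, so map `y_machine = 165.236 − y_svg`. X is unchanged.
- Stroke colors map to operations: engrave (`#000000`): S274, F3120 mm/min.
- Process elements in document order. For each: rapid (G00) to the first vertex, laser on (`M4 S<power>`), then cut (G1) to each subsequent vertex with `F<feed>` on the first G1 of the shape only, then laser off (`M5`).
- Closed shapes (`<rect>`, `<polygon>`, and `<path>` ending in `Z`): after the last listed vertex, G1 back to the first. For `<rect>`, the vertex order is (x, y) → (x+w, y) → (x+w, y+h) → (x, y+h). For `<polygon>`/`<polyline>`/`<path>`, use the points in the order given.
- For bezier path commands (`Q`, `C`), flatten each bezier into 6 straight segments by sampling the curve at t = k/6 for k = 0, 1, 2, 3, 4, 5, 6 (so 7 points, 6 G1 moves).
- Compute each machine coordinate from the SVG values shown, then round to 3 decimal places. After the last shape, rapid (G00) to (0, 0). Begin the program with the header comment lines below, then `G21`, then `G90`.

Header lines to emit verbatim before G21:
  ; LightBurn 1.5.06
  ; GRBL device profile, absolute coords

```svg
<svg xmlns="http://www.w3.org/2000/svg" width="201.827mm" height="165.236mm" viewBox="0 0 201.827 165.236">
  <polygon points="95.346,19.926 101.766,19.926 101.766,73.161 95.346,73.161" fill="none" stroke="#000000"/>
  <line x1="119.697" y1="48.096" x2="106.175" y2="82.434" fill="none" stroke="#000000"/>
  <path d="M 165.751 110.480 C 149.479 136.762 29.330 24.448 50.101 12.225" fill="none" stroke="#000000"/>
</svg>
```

; LightBurn 1.5.06
; GRBL device profile, absolute coords
G21
G90
G00 X95.346 Y145.310
M4 S274
G1 X101.766 Y145.310 F3120
G1 X101.766 Y92.075
G1 X95.346 Y92.075
G1 X95.346 Y145.310
M5
G00 X119.697 Y117.140
M4 S274
G1 X106.175 Y82.802 F3120
M5
G00 X165.751 Y54.756
M4 S274
G1 X150.092 Y52.060 F3120
G1 X123.920 Y65.832
G1 X94.035 Y89.444
G1 X67.237 Y116.265
G1 X50.326 Y139.664
G1 X50.101 Y153.011
M5
G00 X0.000 Y0.000

viewBox `0 0 201.827 165.236` with mm width/height → 1 unit = 1 mm. Flip: y_m = 165.236 − y_svg.

**Shape 1** — `<polygon>` rectangle, stroke `#000000` → engrave (S274, F3120). Machine vertices: (95.346,145.310) → (101.766,145.310) → (101.766,92.075) → (95.346,92.075) → (95.346,145.310). Closed: final G1 returns to the first vertex.

**Shape 2** — `<line>` line segment, stroke `#000000` → engrave (S274, F3120). Machine vertices: (119.697,117.140) → (106.175,82.802). Open path.

**Shape 3** — `<path>` cubic bezier, stroke `#000000` → engrave (S274, F3120). Control points (SVG): P0=(165.751,110.480), P1=(149.479,136.762), P2=(29.330,24.448), P3=(50.101,12.225); sampled at t=k/6. Machine vertices: (165.751,54.756) → (150.092,52.060) → (123.920,65.832) → (94.035,89.444) → (67.237,116.265) → (50.326,139.664) → (50.101,153.011). Open path.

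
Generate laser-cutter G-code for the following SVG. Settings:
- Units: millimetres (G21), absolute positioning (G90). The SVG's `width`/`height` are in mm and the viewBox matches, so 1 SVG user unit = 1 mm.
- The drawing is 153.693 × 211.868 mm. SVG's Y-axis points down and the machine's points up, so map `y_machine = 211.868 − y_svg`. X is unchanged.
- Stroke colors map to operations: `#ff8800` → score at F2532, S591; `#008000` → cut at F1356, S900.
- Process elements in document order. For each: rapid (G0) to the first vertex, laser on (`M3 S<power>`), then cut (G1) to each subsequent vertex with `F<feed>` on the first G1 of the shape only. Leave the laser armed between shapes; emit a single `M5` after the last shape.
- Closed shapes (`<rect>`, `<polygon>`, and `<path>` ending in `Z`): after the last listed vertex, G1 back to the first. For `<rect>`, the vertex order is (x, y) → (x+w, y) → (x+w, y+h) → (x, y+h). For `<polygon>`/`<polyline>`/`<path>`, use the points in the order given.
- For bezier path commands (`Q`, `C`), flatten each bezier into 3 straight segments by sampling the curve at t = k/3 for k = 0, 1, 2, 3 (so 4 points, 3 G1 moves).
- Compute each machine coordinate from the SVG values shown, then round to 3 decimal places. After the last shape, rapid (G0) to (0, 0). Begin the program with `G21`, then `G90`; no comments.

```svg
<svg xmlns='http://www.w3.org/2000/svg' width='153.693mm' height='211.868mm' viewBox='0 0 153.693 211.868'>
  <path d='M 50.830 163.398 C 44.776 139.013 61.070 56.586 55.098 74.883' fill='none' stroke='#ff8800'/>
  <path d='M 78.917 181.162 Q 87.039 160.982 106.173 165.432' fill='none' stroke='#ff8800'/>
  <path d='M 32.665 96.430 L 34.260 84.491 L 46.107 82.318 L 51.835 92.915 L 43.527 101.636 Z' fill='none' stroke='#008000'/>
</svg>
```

G21
G90
G0 X50.830 Y48.470
M3 S591
G1 X50.573 Y86.322 F2532
G1 X55.300 Y127.588
G1 X55.098 Y136.985
G0 X78.917 Y30.706
M3 S591
G1 X85.555 Y41.423 F2532
G1 X94.641 Y46.666
G1 X106.173 Y46.436
G0 X32.665 Y115.438
M3 S900
G1 X34.260 Y127.377 F1356
G1 X46.107 Y129.550
G1 X51.835 Y118.953
G1 X43.527 Y110.232
G1 X32.665 Y115.438
M5
G0 X0.000 Y0.000

1 u = 1 mm; y_m = 211.868 − y.

[1] `<path>` cubic bezier, #ff8800→score S591 F2532: (50.830,48.470) → (50.573,86.322) → (55.300,127.588) → (55.098,136.985)

[2] `<path>` quadratic bezier, #ff8800→score S591 F2532: (78.917,30.706) → (85.555,41.423) → (94.641,46.666) → (106.173,46.436)

[3] `<path>` regular polygon, #008000→cut S900 F1356: (32.665,115.438) → (34.260,127.377) → (46.107,129.550) → (51.835,118.953) → (43.527,110.232) → (32.665,115.438) (closed)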